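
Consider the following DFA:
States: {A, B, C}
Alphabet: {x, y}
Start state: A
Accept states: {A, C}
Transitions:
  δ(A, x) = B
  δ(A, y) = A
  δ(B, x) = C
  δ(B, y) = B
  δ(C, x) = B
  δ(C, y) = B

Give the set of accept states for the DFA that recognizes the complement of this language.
Complement accept states = All states \ Original accept states
= {A, B, C} \ {A, C}
{B}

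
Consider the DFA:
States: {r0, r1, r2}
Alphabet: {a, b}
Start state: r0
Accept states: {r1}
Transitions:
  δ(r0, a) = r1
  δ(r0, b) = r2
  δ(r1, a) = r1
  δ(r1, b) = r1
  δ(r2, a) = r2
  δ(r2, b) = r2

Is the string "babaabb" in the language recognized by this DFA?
Processing string "babaabb":
  r0 --b--> r2
  r2 --a--> r2
  r2 --b--> r2
  r2 --a--> r2
  r2 --a--> r2
  r2 --b--> r2
  r2 --b--> r2
Final state: r2
Accept states: {r1}
No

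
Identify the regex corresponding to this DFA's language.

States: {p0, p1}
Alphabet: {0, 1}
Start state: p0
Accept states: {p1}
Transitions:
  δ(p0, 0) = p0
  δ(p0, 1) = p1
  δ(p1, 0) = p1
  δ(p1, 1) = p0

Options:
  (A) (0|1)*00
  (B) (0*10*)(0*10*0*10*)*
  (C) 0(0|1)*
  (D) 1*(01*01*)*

Check each option against the DFA on short strings; one disagreement eliminates an option:
  (A) (0|1)*00: on '1' the DFA goes p0 → p1 and accepts (p1 ∈ Accept), but the regex does not match it → eliminate
  (B) (0*10*)(0*10*0*10*)*: agrees with the DFA on every string of length ≤ 6
  (C) 0(0|1)*: on '0' the DFA goes p0 → p0 and rejects (p0 ∉ Accept), but the regex matches it → eliminate
  (D) 1*(01*01*)*: on ε the DFA stays in p0 and rejects (p0 ∉ Accept), but the regex matches it → eliminate
Only (B) is consistent with the DFA.
(B) (0*10*)(0*10*0*10*)*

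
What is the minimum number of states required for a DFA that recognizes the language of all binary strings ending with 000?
By Myhill–Nerode, count the distinguishable equivalence classes: 4 classes — one per longest suffix of the input that is a prefix of '000' (lengths 0 through 3); only the length-3 class is accepting.
4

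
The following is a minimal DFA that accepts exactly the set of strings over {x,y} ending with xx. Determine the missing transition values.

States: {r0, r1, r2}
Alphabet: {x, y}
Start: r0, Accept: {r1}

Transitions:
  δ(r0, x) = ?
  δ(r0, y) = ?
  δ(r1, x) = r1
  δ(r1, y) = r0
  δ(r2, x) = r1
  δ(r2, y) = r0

From the language and accept set, identify what each state tracks — r0: last symbol not x; r1: two trailing x's; r2: one trailing x.
Each missing δ(q, a) is the state matching the new tracked value after reading a.
δ(r0, x) = r2; δ(r0, y) = r0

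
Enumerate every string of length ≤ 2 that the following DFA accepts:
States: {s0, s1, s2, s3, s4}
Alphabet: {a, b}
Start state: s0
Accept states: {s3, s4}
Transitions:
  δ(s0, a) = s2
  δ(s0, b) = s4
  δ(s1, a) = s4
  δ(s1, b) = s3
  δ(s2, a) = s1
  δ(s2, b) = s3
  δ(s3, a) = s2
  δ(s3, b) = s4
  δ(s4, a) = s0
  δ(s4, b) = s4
b, ab, bb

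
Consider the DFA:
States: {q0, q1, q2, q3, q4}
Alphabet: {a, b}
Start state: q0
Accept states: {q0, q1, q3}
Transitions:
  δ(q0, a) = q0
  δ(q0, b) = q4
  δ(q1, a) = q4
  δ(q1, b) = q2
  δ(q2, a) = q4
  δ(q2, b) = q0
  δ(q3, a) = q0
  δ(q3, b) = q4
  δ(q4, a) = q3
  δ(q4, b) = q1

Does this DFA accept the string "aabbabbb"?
Processing string "aabbabbb":
  q0 --a--> q0
  q0 --a--> q0
  q0 --b--> q4
  q4 --b--> q1
  q1 --a--> q4
  q4 --b--> q1
  q1 --b--> q2
  q2 --b--> q0
Final state: q0
Accept states: {q0, q1, q3}
Yes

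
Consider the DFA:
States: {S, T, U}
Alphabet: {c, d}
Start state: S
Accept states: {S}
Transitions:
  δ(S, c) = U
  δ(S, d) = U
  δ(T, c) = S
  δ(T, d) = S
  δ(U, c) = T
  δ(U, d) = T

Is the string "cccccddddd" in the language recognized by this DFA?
Processing string "cccccddddd":
  S --c--> U
  U --c--> T
  T --c--> S
  S --c--> U
  U --c--> T
  T --d--> S
  S --d--> U
  U --d--> T
  T --d--> S
  S --d--> U
Final state: U
Accept states: {S}
No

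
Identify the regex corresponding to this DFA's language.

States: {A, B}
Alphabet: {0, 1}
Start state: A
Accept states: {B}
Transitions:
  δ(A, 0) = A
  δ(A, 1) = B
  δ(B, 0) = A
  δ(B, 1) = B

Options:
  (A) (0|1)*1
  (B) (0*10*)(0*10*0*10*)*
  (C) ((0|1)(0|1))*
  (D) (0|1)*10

Check each option against the DFA on short strings; one disagreement eliminates an option:
  (A) (0|1)*1: agrees with the DFA on every string of length ≤ 6
  (B) (0*10*)(0*10*0*10*)*: on '10' the DFA goes A → B → A and rejects (A ∉ Accept), but the regex matches it → eliminate
  (C) ((0|1)(0|1))*: on ε the DFA stays in A and rejects (A ∉ Accept), but the regex matches it → eliminate
  (D) (0|1)*10: on '1' the DFA goes A → B and accepts (B ∈ Accept), but the regex does not match it → eliminate
Only (A) is consistent with the DFA.
(A) (0|1)*1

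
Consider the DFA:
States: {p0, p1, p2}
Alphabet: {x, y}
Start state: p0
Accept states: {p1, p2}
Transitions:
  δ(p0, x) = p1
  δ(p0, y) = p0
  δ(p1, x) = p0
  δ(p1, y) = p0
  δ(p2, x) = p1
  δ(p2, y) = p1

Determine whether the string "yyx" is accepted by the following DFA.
Processing string "yyx":
  p0 --y--> p0
  p0 --y--> p0
  p0 --x--> p1
Final state: p1
Accept states: {p1, p2}
Yes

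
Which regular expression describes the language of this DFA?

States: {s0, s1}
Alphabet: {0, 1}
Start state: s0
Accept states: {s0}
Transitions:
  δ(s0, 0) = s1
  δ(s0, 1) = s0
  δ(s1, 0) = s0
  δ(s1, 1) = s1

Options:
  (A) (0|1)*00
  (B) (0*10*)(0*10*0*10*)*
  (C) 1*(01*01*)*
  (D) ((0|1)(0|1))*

Check each option against the DFA on short strings; one disagreement eliminates an option:
  (A) (0|1)*00: on ε the DFA stays in s0 and accepts (s0 ∈ Accept), but the regex does not match it → eliminate
  (B) (0*10*)(0*10*0*10*)*: on ε the DFA stays in s0 and accepts (s0 ∈ Accept), but the regex does not match it → eliminate
  (C) 1*(01*01*)*: agrees with the DFA on every string of length ≤ 6
  (D) ((0|1)(0|1))*: on '1' the DFA goes s0 → s0 and accepts (s0 ∈ Accept), but the regex does not match it → eliminate
Only (C) is consistent with the DFA.
(C) 1*(01*01*)*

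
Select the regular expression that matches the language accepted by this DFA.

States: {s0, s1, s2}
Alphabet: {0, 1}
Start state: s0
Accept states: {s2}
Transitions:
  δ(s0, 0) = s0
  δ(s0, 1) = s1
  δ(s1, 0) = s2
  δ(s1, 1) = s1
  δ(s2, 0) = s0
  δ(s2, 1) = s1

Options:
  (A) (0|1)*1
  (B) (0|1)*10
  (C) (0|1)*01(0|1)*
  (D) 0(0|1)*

Check each option against the DFA on short strings; one disagreement eliminates an option:
  (A) (0|1)*1: on '1' the DFA goes s0 → s1 and rejects (s1 ∉ Accept), but the regex matches it → eliminate
  (B) (0|1)*10: agrees with the DFA on every string of length ≤ 6
  (C) (0|1)*01(0|1)*: on '01' the DFA goes s0 → s0 → s1 and rejects (s1 ∉ Accept), but the regex matches it → eliminate
  (D) 0(0|1)*: on '0' the DFA goes s0 → s0 and rejects (s0 ∉ Accept), but the regex matches it → eliminate
Only (B) is consistent with the DFA.
(B) (0|1)*10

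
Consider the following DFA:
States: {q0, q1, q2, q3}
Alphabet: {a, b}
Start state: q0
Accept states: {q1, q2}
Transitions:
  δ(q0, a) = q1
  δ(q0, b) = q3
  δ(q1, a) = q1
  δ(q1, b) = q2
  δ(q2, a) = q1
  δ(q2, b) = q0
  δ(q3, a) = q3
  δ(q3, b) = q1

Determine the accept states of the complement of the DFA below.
Complement accept states = All states \ Original accept states
= {q0, q1, q2, q3} \ {q1, q2}
{q0, q3}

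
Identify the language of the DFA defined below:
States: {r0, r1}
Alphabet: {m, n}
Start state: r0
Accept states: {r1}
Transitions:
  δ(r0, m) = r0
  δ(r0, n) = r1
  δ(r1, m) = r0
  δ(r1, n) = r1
Testing a few strings:
  'mm' → reject
  'n' → accept
  'nm' → reject
  'mn' → accept
State roles: r0=last symbol not n; r1=last symbol is n
All strings over {m,n} ending with n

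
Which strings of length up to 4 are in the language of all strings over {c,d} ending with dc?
dc, cdc, ddc, ccdc, cddc, dcdc, dddc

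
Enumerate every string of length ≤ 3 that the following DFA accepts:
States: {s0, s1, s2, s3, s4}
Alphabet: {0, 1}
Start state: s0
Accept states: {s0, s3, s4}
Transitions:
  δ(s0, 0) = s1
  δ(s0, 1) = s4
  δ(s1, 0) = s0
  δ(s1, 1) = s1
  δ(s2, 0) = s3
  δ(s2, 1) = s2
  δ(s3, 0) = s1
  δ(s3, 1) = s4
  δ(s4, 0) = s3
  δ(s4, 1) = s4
ε, 1, 00, 10, 11, 001, 010, 101, 110, 111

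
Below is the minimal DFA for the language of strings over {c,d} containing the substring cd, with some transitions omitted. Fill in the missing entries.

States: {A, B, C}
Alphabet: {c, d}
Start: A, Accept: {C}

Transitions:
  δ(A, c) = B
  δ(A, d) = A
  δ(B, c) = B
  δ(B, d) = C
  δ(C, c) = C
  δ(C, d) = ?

From the language and accept set, identify what each state tracks — A: no c seen yet; B: seen a c, waiting for d; C: substring cd seen.
Each missing δ(q, a) is the state matching the new tracked value after reading a.
δ(C, d) = C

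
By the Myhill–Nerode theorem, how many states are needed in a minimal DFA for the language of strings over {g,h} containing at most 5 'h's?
By Myhill–Nerode, count the distinguishable equivalence classes: 7 classes — having seen 0, 1, …, 5, or >5 copies of 'h'; counts 0 through 5 are accepting and >5 is dead.
7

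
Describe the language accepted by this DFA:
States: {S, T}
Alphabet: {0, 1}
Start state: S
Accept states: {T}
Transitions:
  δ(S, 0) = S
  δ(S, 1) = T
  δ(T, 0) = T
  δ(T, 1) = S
Testing a few strings:
  '1' → accept
  '0' → reject
  '01' → accept
  '011' → reject
State roles: S=even number of 1's so far; T=odd number of 1's so far
All binary strings with an odd number of 1's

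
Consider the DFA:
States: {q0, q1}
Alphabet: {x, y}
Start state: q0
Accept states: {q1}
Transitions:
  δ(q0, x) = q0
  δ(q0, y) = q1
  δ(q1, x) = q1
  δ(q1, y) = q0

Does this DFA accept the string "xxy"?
Processing string "xxy":
  q0 --x--> q0
  q0 --x--> q0
  q0 --y--> q1
Final state: q1
Accept states: {q1}
Yes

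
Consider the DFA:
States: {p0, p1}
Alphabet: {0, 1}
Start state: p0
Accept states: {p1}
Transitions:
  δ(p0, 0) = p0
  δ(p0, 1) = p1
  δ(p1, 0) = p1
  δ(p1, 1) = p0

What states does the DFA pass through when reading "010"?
read '0': p0 → p0
  read '1': p0 → p1
  read '0': p1 → p1
p0 -> p0 -> p1 -> p1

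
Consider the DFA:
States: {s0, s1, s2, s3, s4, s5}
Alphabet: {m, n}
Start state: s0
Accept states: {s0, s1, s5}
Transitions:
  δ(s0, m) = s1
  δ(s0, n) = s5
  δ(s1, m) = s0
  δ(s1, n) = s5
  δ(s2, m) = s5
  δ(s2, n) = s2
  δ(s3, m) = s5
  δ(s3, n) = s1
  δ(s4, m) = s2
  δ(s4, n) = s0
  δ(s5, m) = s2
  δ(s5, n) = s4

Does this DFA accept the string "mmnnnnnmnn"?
Processing string "mmnnnnnmnn":
  s0 --m--> s1
  s1 --m--> s0
  s0 --n--> s5
  s5 --n--> s4
  s4 --n--> s0
  s0 --n--> s5
  s5 --n--> s4
  s4 --m--> s2
  s2 --n--> s2
  s2 --n--> s2
Final state: s2
Accept states: {s0, s1, s5}
No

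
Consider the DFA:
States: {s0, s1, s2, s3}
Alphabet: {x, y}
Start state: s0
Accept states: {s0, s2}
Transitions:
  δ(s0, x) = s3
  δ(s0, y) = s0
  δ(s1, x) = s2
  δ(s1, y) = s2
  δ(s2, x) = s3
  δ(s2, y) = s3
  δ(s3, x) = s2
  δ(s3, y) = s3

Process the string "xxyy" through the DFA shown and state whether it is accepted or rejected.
Processing string "xxyy":
  s0 --x--> s3
  s3 --x--> s2
  s2 --y--> s3
  s3 --y--> s3
Final state: s3
Accept states: {s0, s2}
No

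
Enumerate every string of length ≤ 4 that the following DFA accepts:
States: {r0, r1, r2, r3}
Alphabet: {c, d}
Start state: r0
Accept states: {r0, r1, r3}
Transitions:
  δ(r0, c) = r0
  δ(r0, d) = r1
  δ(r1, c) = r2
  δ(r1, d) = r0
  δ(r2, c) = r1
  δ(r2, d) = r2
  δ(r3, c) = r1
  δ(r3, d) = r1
ε, c, d, cc, cd, dd, ccc, ccd, cdd, dcc, ddc, ddd, cccc, cccd, ccdd, cdcc, cddc, cddd, dccd, dcdc, ddcc, ddcd, dddd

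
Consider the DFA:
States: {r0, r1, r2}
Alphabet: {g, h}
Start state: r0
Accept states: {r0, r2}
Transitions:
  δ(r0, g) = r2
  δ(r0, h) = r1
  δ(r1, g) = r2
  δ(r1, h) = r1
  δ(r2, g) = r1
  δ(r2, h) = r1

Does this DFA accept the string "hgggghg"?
Processing string "hgggghg":
  r0 --h--> r1
  r1 --g--> r2
  r2 --g--> r1
  r1 --g--> r2
  r2 --g--> r1
  r1 --h--> r1
  r1 --g--> r2
Final state: r2
Accept states: {r0, r2}
Yes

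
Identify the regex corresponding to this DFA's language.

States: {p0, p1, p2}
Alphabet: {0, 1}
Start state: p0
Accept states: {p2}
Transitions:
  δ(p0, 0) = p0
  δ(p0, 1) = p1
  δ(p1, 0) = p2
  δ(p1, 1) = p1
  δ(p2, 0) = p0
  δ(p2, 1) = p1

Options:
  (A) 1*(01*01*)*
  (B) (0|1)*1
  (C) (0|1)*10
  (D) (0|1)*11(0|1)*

Check each option against the DFA on short strings; one disagreement eliminates an option:
  (A) 1*(01*01*)*: on ε the DFA stays in p0 and rejects (p0 ∉ Accept), but the regex matches it → eliminate
  (B) (0|1)*1: on '1' the DFA goes p0 → p1 and rejects (p1 ∉ Accept), but the regex matches it → eliminate
  (C) (0|1)*10: agrees with the DFA on every string of length ≤ 6
  (D) (0|1)*11(0|1)*: on '10' the DFA goes p0 → p1 → p2 and accepts (p2 ∈ Accept), but the regex does not match it → eliminate
Only (C) is consistent with the DFA.
(C) (0|1)*10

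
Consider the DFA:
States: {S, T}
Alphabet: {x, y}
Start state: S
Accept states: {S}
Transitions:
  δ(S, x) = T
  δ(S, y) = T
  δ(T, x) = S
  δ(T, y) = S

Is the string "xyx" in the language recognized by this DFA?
Processing string "xyx":
  S --x--> T
  T --y--> S
  S --x--> T
Final state: T
Accept states: {S}
No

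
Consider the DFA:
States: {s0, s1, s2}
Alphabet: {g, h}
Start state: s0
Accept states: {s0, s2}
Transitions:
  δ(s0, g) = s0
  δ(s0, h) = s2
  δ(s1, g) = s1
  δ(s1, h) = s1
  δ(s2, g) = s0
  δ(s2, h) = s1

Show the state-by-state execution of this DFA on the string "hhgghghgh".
read 'h': s0 → s2
  read 'h': s2 → s1
  read 'g': s1 → s1
  read 'g': s1 → s1
  read 'h': s1 → s1
  read 'g': s1 → s1
  read 'h': s1 → s1
  read 'g': s1 → s1
  read 'h': s1 → s1
s0 -> s2 -> s1 -> s1 -> s1 -> s1 -> s1 -> s1 -> s1 -> s1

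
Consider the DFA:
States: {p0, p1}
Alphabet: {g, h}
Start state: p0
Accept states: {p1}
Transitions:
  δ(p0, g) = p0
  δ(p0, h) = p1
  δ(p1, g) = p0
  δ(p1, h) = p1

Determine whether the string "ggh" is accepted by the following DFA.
Processing string "ggh":
  p0 --g--> p0
  p0 --g--> p0
  p0 --h--> p1
Final state: p1
Accept states: {p1}
Yes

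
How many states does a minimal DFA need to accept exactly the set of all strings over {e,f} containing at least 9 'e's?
By Myhill–Nerode, count the distinguishable equivalence classes: 10 classes — having seen 0, 1, …, 8, or ≥9 copies of 'e'; any two classes i < j (j ≤ 9) are distinguished by the string e^(9−j), which takes class j to 9 copies (accepted) but leaves class i below 9 (rejected).
10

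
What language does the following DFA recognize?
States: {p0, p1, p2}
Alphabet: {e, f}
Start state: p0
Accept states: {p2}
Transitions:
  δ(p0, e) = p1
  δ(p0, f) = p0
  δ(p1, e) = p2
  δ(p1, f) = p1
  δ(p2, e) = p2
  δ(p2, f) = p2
Testing a few strings:
  'efff' → reject
  'e' → reject
  'ffe' → reject
  'eeff' → accept
State roles: p0=zero e's seen; p1=one e seen; p2=≥ two e's seen
All strings over {e,f} containing at least two e's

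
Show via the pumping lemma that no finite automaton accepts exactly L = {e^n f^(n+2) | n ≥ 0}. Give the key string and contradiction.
Assume L is regular with pumping length p. Idea: pumping the e-block breaks the fixed offset of 2.
Choose s = e^p f^(p+2) ∈ L. By the pumping lemma, s = xyz with |xy| ≤ p, |y| > 0, so y = e^k with k ≥ 1. Then xy²z = e^(p+k) f^(p+2). For this to be in L we would need p+2 = (p+k)+2, i.e. k = 0, contradicting k ≥ 1. So xy²z ∉ L.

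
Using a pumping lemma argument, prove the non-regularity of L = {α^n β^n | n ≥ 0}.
Assume L is regular with pumping length p. Idea: pumping the α-block changes the count balance.
Choose s = α^p β^p (length 2p ≥ p). By the pumping lemma, s = xyz with |xy| ≤ p, |y| > 0. So y = α^k for some k > 0 (since xy is entirely within the α's). Pumping gives xy²z = α^(p+k) β^p, which is not in L since p+k ≠ p.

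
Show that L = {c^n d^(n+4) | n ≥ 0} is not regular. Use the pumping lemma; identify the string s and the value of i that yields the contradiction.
Assume L is regular with pumping length p. Idea: pumping the c-block breaks the fixed offset of 4.
Choose s = c^p d^(p+4) ∈ L. By the pumping lemma, s = xyz with |xy| ≤ p, |y| > 0, so y = c^k with k ≥ 1. Then xy²z = c^(p+k) d^(p+4). For this to be in L we would need p+4 = (p+k)+4, i.e. k = 0, contradicting k ≥ 1. So xy²z ∉ L.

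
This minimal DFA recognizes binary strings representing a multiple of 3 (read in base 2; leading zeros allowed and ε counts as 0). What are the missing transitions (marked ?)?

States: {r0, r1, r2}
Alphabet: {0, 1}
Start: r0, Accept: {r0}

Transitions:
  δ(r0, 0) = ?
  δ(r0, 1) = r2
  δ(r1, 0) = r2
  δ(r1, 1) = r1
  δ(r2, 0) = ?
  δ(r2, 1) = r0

From the language and accept set, identify what each state tracks — r0: value ≡ 0 (mod 3); r1: value ≡ 2 (mod 3); r2: value ≡ 1 (mod 3).
Each missing δ(q, a) is the state matching the new tracked value after reading a.
δ(r0, 0) = r0; δ(r2, 0) = r1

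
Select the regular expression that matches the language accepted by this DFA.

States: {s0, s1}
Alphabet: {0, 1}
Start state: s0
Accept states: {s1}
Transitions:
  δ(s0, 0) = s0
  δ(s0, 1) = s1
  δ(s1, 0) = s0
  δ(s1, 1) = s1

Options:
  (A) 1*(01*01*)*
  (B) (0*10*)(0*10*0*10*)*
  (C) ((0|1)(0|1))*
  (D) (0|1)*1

Check each option against the DFA on short strings; one disagreement eliminates an option:
  (A) 1*(01*01*)*: on ε the DFA stays in s0 and rejects (s0 ∉ Accept), but the regex matches it → eliminate
  (B) (0*10*)(0*10*0*10*)*: on '10' the DFA goes s0 → s1 → s0 and rejects (s0 ∉ Accept), but the regex matches it → eliminate
  (C) ((0|1)(0|1))*: on ε the DFA stays in s0 and rejects (s0 ∉ Accept), but the regex matches it → eliminate
  (D) (0|1)*1: agrees with the DFA on every string of length ≤ 6
Only (D) is consistent with the DFA.
(D) (0|1)*1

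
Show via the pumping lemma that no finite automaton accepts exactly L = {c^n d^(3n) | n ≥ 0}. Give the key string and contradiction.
Assume L is regular with pumping length p. Idea: pumping the c-block breaks the 1:3 ratio.
Choose s = c^p d^(3p) (length 4p ≥ p). By the pumping lemma, s = xyz with |xy| ≤ p, |y| > 0, so y = c^k with k ≥ 1. Then xy²z = c^(p+k) d^(3p). For this to be in L we would need 3p = 3(p+k), i.e. 3k = 0, contradicting k ≥ 1. So xy²z ∉ L.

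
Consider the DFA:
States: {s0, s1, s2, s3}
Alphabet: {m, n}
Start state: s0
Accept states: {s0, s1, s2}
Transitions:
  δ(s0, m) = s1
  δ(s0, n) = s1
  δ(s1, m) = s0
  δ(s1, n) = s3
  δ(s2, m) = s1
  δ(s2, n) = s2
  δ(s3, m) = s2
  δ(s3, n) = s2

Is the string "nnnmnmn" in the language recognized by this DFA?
Processing string "nnnmnmn":
  s0 --n--> s1
  s1 --n--> s3
  s3 --n--> s2
  s2 --m--> s1
  s1 --n--> s3
  s3 --m--> s2
  s2 --n--> s2
Final state: s2
Accept states: {s0, s1, s2}
Yes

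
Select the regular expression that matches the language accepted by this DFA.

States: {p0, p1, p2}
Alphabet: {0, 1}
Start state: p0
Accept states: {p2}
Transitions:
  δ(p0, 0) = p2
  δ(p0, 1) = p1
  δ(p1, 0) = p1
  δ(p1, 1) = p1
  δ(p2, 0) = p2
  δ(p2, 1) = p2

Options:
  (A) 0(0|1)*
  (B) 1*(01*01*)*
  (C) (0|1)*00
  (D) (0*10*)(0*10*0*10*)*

Check each option against the DFA on short strings; one disagreement eliminates an option:
  (A) 0(0|1)*: agrees with the DFA on every string of length ≤ 6
  (B) 1*(01*01*)*: on ε the DFA stays in p0 and rejects (p0 ∉ Accept), but the regex matches it → eliminate
  (C) (0|1)*00: on '0' the DFA goes p0 → p2 and accepts (p2 ∈ Accept), but the regex does not match it → eliminate
  (D) (0*10*)(0*10*0*10*)*: on '0' the DFA goes p0 → p2 and accepts (p2 ∈ Accept), but the regex does not match it → eliminate
Only (A) is consistent with the DFA.
(A) 0(0|1)*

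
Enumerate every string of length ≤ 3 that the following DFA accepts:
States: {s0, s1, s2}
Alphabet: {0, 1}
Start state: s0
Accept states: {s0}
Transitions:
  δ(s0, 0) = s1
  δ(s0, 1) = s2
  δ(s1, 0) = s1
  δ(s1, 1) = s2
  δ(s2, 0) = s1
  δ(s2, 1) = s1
ε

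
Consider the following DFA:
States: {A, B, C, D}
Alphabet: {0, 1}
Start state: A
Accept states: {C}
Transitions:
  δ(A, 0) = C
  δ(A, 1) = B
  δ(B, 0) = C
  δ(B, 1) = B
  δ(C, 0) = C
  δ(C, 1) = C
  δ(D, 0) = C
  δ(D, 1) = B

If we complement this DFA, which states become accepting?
Complement accept states = All states \ Original accept states
= {A, B, C, D} \ {C}
{A, B, D}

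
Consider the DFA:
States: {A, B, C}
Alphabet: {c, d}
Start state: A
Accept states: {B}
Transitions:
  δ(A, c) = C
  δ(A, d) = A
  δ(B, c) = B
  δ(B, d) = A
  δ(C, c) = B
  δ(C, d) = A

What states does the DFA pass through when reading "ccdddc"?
read 'c': A → C
  read 'c': C → B
  read 'd': B → A
  read 'd': A → A
  read 'd': A → A
  read 'c': A → C
A -> C -> B -> A -> A -> A -> C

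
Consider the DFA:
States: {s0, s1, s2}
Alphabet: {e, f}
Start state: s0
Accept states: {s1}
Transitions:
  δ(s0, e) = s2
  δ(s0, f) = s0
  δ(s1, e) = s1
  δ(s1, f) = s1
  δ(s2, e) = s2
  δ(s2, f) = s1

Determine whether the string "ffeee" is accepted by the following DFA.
Processing string "ffeee":
  s0 --f--> s0
  s0 --f--> s0
  s0 --e--> s2
  s2 --e--> s2
  s2 --e--> s2
Final state: s2
Accept states: {s1}
No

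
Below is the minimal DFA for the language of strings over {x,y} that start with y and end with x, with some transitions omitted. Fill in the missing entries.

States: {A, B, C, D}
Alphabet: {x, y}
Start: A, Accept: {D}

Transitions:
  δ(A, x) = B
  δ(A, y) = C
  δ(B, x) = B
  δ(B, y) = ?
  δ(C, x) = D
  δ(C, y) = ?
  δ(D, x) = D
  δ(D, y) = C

From the language and accept set, identify what each state tracks — A: no input read; B: started with x (dead); C: started with y, last symbol y; D: started with y, last symbol x.
Each missing δ(q, a) is the state matching the new tracked value after reading a.
δ(B, y) = B; δ(C, y) = C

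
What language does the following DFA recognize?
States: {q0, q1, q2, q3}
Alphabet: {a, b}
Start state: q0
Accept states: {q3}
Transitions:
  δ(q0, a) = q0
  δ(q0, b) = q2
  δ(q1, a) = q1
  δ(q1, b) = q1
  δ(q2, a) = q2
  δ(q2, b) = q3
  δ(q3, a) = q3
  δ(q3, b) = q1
Testing a few strings:
  'bb' → accept
  'b' → reject
  'bbba' → reject
  'ba' → reject
State roles: q0=zero b's; q1=≥ three b's (dead); q2=one b; q3=two b's
All strings over {a,b} containing exactly two b's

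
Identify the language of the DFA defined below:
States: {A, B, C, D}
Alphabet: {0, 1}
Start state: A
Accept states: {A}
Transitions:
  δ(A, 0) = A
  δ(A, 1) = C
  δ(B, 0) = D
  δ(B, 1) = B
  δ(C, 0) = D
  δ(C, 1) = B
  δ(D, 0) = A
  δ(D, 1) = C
Testing a few strings:
  '11' → reject
  '100' → accept
  '010' → reject
  '1' → reject
State roles: A=value ≡ 0 (mod 4); B=value ≡ 3 (mod 4); C=value ≡ 1 (mod 4); D=value ≡ 2 (mod 4)
All binary strings representing a multiple of 4 (read in base 2; leading zeros allowed and ε counts as 0)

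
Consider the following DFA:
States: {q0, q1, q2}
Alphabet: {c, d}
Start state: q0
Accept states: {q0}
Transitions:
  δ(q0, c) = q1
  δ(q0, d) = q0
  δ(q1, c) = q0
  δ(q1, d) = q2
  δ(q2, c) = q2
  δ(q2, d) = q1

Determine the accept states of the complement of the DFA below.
Complement accept states = All states \ Original accept states
= {q0, q1, q2} \ {q0}
{q1, q2}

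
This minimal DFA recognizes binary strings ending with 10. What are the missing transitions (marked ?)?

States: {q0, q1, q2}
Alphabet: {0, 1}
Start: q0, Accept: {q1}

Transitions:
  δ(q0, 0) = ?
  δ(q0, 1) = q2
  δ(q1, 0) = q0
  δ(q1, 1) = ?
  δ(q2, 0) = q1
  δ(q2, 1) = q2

From the language and accept set, identify what each state tracks — q0: no suffix match; q1: suffix is 10; q2: one trailing 1.
Each missing δ(q, a) is the state matching the new tracked value after reading a.
δ(q0, 0) = q0; δ(q1, 1) = q2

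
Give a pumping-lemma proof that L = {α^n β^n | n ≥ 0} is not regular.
Assume L is regular with pumping length p. Idea: pumping the α-block changes the count balance.
Choose s = α^p β^p (length 2p ≥ p). By the pumping lemma, s = xyz with |xy| ≤ p, |y| > 0. So y = α^k for some k > 0 (since xy is entirely within the α's). Pumping gives xy²z = α^(p+k) β^p, which is not in L since p+k ≠ p.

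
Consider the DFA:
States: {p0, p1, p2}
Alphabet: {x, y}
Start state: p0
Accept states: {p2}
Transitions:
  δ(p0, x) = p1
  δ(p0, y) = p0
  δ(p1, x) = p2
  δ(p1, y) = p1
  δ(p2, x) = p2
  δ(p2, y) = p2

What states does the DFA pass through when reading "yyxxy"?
read 'y': p0 → p0
  read 'y': p0 → p0
  read 'x': p0 → p1
  read 'x': p1 → p2
  read 'y': p2 → p2
p0 -> p0 -> p0 -> p1 -> p2 -> p2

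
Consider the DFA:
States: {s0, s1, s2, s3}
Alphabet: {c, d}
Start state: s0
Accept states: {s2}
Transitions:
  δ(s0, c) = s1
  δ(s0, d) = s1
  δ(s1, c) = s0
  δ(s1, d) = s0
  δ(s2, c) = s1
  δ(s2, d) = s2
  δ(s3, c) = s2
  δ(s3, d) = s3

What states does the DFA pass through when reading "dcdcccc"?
read 'd': s0 → s1
  read 'c': s1 → s0
  read 'd': s0 → s1
  read 'c': s1 → s0
  read 'c': s0 → s1
  read 'c': s1 → s0
  read 'c': s0 → s1
s0 -> s1 -> s0 -> s1 -> s0 -> s1 -> s0 -> s1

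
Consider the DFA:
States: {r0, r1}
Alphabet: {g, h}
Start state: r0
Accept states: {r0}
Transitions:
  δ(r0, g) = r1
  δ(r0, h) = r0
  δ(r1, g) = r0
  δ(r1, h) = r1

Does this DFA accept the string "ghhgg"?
Processing string "ghhgg":
  r0 --g--> r1
  r1 --h--> r1
  r1 --h--> r1
  r1 --g--> r0
  r0 --g--> r1
Final state: r1
Accept states: {r0}
No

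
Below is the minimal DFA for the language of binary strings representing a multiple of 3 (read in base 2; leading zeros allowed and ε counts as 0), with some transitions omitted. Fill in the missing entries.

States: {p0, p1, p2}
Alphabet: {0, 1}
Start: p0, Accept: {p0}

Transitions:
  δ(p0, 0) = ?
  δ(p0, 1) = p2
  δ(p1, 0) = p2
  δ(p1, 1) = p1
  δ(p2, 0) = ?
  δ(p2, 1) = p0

From the language and accept set, identify what each state tracks — p0: value ≡ 0 (mod 3); p1: value ≡ 2 (mod 3); p2: value ≡ 1 (mod 3).
Each missing δ(q, a) is the state matching the new tracked value after reading a.
δ(p0, 0) = p0; δ(p2, 0) = p1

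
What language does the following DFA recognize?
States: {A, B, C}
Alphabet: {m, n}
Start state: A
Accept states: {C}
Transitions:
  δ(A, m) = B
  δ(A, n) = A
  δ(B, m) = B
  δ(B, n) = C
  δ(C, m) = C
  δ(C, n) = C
Testing a few strings:
  'nm' → reject
  'nmnn' → accept
  'mm' → reject
  'nnmm' → reject
State roles: A=no m seen yet; B=seen a m, waiting for n; C=substring mn seen
All strings over {m,n} containing the substring mn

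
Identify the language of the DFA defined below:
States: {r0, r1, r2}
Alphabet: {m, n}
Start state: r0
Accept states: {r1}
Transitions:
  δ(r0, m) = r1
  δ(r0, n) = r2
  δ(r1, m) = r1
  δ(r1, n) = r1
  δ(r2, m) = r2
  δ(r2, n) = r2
Testing a few strings:
  'mn' → accept
  'mnm' → accept
  'mm' → accept
  'mmn' → accept
State roles: r0=no input read; r1=started with m; r2=started with n (dead)
All strings over {m,n} starting with m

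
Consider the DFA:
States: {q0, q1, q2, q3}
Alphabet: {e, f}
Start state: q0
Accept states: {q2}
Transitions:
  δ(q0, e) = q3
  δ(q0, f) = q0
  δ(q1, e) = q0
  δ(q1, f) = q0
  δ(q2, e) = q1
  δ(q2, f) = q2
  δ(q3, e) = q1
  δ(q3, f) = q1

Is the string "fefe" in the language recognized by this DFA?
Processing string "fefe":
  q0 --f--> q0
  q0 --e--> q3
  q3 --f--> q1
  q1 --e--> q0
Final state: q0
Accept states: {q2}
No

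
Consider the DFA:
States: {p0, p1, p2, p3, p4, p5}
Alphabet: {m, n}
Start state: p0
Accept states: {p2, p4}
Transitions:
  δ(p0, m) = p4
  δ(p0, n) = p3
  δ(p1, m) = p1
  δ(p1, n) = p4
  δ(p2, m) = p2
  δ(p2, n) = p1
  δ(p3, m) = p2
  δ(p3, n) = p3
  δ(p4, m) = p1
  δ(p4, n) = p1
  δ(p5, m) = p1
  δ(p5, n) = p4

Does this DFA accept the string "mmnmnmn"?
Processing string "mmnmnmn":
  p0 --m--> p4
  p4 --m--> p1
  p1 --n--> p4
  p4 --m--> p1
  p1 --n--> p4
  p4 --m--> p1
  p1 --n--> p4
Final state: p4
Accept states: {p2, p4}
Yes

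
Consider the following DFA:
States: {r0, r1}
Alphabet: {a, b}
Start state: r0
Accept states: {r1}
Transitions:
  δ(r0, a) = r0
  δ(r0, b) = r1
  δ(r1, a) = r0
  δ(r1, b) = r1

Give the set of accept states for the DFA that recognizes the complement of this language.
Complement accept states = All states \ Original accept states
= {r0, r1} \ {r1}
{r0}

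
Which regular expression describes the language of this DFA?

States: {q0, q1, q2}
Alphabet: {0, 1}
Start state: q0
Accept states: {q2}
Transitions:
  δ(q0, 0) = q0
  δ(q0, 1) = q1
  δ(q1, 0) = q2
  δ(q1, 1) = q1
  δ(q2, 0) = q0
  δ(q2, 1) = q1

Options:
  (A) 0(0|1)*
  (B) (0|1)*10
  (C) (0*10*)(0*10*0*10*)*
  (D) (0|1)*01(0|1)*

Check each option against the DFA on short strings; one disagreement eliminates an option:
  (A) 0(0|1)*: on '0' the DFA goes q0 → q0 and rejects (q0 ∉ Accept), but the regex matches it → eliminate
  (B) (0|1)*10: agrees with the DFA on every string of length ≤ 6
  (C) (0*10*)(0*10*0*10*)*: on '1' the DFA goes q0 → q1 and rejects (q1 ∉ Accept), but the regex matches it → eliminate
  (D) (0|1)*01(0|1)*: on '01' the DFA goes q0 → q0 → q1 and rejects (q1 ∉ Accept), but the regex matches it → eliminate
Only (B) is consistent with the DFA.
(B) (0|1)*10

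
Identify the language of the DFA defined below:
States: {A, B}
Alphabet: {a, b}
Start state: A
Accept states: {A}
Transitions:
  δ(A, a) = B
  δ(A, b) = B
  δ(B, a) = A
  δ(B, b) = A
Testing a few strings:
  'a' → reject
  'bb' → accept
  'b' → reject
  'ab' → accept
State roles: A=even length so far; B=odd length so far
All strings over {a,b} of even length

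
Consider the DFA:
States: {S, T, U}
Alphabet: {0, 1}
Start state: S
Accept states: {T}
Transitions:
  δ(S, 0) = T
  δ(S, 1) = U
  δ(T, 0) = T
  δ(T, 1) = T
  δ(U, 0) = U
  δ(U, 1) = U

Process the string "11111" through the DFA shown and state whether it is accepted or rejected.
Processing string "11111":
  S --1--> U
  U --1--> U
  U --1--> U
  U --1--> U
  U --1--> U
Final state: U
Accept states: {T}
No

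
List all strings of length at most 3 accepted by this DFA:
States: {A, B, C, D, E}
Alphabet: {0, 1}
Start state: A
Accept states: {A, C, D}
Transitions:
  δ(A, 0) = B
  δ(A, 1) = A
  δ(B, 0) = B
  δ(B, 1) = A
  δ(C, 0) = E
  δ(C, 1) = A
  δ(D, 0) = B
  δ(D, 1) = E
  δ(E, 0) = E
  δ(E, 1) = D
ε, 1, 01, 11, 001, 011, 101, 111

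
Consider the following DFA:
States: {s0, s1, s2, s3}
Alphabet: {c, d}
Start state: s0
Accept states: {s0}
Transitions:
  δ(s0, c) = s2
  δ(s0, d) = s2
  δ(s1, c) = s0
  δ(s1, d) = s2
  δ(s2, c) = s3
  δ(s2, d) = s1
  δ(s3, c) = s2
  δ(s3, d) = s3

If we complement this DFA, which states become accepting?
Complement accept states = All states \ Original accept states
= {s0, s1, s2, s3} \ {s0}
{s1, s2, s3}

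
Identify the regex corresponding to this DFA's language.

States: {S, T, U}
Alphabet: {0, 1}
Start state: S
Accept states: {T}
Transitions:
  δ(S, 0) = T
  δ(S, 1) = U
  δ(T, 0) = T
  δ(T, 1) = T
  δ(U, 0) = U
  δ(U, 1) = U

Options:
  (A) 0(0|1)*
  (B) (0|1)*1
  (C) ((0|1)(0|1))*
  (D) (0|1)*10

Check each option against the DFA on short strings; one disagreement eliminates an option:
  (A) 0(0|1)*: agrees with the DFA on every string of length ≤ 6
  (B) (0|1)*1: on '0' the DFA goes S → T and accepts (T ∈ Accept), but the regex does not match it → eliminate
  (C) ((0|1)(0|1))*: on ε the DFA stays in S and rejects (S ∉ Accept), but the regex matches it → eliminate
  (D) (0|1)*10: on '0' the DFA goes S → T and accepts (T ∈ Accept), but the regex does not match it → eliminate
Only (A) is consistent with the DFA.
(A) 0(0|1)*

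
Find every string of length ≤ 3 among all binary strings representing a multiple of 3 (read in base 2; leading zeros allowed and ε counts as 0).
ε, 0, 00, 11, 000, 011, 110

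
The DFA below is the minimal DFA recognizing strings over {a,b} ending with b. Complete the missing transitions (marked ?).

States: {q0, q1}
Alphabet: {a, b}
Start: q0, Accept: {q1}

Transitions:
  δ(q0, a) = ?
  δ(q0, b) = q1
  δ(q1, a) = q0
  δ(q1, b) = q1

From the language and accept set, identify what each state tracks — q0: last symbol not b; q1: last symbol is b.
Each missing δ(q, a) is the state matching the new tracked value after reading a.
δ(q0, a) = q0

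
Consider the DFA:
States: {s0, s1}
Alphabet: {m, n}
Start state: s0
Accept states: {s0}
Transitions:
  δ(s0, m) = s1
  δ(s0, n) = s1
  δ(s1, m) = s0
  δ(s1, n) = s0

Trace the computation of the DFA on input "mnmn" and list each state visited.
read 'm': s0 → s1
  read 'n': s1 → s0
  read 'm': s0 → s1
  read 'n': s1 → s0
s0 -> s1 -> s0 -> s1 -> s0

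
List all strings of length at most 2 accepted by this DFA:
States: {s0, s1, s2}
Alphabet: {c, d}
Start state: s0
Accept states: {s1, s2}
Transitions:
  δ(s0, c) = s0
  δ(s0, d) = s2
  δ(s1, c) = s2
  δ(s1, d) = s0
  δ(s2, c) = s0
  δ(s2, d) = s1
d, cd, dd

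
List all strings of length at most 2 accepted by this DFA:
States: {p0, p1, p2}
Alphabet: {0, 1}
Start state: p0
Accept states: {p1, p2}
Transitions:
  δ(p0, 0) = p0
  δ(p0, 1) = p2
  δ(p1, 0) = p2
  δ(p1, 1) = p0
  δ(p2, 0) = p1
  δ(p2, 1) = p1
1, 01, 10, 11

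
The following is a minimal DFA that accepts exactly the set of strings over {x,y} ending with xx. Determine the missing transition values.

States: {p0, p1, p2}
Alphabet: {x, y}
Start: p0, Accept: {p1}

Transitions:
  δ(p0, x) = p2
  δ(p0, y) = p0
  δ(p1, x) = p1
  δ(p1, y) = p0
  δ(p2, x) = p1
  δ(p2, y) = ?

From the language and accept set, identify what each state tracks — p0: last symbol not x; p1: two trailing x's; p2: one trailing x.
Each missing δ(q, a) is the state matching the new tracked value after reading a.
δ(p2, y) = p0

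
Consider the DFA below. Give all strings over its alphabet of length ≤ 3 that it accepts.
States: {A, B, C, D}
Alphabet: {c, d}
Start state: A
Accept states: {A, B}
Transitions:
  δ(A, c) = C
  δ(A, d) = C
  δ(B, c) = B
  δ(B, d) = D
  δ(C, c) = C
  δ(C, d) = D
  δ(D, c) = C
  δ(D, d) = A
ε, cdd, ddd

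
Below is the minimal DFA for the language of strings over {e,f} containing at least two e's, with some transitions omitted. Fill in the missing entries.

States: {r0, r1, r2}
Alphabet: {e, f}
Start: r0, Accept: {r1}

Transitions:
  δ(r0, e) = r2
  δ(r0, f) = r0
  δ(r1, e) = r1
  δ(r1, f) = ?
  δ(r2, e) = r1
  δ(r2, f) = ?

From the language and accept set, identify what each state tracks — r0: zero e's seen; r1: ≥ two e's seen; r2: one e seen.
Each missing δ(q, a) is the state matching the new tracked value after reading a.
δ(r1, f) = r1; δ(r2, f) = r2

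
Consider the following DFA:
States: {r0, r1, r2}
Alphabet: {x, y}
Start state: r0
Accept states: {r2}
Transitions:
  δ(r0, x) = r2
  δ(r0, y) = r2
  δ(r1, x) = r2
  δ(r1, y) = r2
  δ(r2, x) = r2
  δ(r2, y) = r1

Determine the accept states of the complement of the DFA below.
Complement accept states = All states \ Original accept states
= {r0, r1, r2} \ {r2}
{r0, r1}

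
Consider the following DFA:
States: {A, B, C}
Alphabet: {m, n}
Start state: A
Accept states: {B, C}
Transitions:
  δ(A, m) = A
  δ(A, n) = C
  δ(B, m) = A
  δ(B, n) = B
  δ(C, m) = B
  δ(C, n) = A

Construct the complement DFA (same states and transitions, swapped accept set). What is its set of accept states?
Complement accept states = All states \ Original accept states
= {A, B, C} \ {B, C}
{A}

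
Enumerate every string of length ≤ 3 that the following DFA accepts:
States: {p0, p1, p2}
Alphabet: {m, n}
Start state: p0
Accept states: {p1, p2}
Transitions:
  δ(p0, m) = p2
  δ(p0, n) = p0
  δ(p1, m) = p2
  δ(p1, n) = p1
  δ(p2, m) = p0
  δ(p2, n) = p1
m, mn, nm, mmm, mnm, mnn, nmn, nnm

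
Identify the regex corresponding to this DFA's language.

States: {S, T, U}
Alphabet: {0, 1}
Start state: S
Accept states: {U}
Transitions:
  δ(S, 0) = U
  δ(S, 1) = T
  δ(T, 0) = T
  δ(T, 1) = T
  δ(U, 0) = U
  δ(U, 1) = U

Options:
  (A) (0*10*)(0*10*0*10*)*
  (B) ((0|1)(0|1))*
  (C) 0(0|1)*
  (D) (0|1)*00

Check each option against the DFA on short strings; one disagreement eliminates an option:
  (A) (0*10*)(0*10*0*10*)*: on '0' the DFA goes S → U and accepts (U ∈ Accept), but the regex does not match it → eliminate
  (B) ((0|1)(0|1))*: on ε the DFA stays in S and rejects (S ∉ Accept), but the regex matches it → eliminate
  (C) 0(0|1)*: agrees with the DFA on every string of length ≤ 6
  (D) (0|1)*00: on '0' the DFA goes S → U and accepts (U ∈ Accept), but the regex does not match it → eliminate
Only (C) is consistent with the DFA.
(C) 0(0|1)*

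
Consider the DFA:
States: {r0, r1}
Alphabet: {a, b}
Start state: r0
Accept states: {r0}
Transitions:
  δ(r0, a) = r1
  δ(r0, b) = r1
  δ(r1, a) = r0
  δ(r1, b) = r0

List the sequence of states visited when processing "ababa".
read 'a': r0 → r1
  read 'b': r1 → r0
  read 'a': r0 → r1
  read 'b': r1 → r0
  read 'a': r0 → r1
r0 -> r1 -> r0 -> r1 -> r0 -> r1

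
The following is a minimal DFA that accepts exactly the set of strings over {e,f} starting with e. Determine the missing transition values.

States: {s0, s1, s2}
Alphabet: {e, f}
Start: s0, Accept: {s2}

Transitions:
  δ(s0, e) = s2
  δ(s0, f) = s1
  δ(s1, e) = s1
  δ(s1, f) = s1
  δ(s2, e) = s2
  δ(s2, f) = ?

From the language and accept set, identify what each state tracks — s0: no input read; s1: started with f (dead); s2: started with e.
Each missing δ(q, a) is the state matching the new tracked value after reading a.
δ(s2, f) = s2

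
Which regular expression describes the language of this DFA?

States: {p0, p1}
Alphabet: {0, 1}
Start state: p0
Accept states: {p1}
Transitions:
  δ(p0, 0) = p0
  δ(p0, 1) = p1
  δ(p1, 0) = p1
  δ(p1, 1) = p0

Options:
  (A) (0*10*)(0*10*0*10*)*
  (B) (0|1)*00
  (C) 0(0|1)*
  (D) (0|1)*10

Check each option against the DFA on short strings; one disagreement eliminates an option:
  (A) (0*10*)(0*10*0*10*)*: agrees with the DFA on every string of length ≤ 6
  (B) (0|1)*00: on '1' the DFA goes p0 → p1 and accepts (p1 ∈ Accept), but the regex does not match it → eliminate
  (C) 0(0|1)*: on '0' the DFA goes p0 → p0 and rejects (p0 ∉ Accept), but the regex matches it → eliminate
  (D) (0|1)*10: on '1' the DFA goes p0 → p1 and accepts (p1 ∈ Accept), but the regex does not match it → eliminate
Only (A) is consistent with the DFA.
(A) (0*10*)(0*10*0*10*)*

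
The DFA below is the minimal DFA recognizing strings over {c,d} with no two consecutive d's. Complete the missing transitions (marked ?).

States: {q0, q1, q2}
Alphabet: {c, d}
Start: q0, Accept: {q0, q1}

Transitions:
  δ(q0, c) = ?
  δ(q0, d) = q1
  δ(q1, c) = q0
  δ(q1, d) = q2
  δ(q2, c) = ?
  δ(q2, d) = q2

From the language and accept set, identify what each state tracks — q0: last symbol not d (ok); q1: last symbol d (ok); q2: saw dd (dead).
Each missing δ(q, a) is the state matching the new tracked value after reading a.
δ(q0, c) = q0; δ(q2, c) = q2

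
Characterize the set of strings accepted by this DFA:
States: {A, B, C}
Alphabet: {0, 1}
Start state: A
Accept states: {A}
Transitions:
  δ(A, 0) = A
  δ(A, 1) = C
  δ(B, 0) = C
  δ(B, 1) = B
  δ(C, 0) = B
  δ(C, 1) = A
Testing a few strings:
  '0' → accept
  '00' → accept
  '1' → reject
  '010' → reject
State roles: A=value ≡ 0 (mod 3); B=value ≡ 2 (mod 3); C=value ≡ 1 (mod 3)
All binary strings representing a multiple of 3 (read in base 2; leading zeros allowed and ε counts as 0)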